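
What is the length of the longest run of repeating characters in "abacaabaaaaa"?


Input: "abacaabaaaaa"
Scanning for longest run:
  Position 1 ('b'): new char, reset run to 1
  Position 2 ('a'): new char, reset run to 1
  Position 3 ('c'): new char, reset run to 1
  Position 4 ('a'): new char, reset run to 1
  Position 5 ('a'): continues run of 'a', length=2
  Position 6 ('b'): new char, reset run to 1
  Position 7 ('a'): new char, reset run to 1
  Position 8 ('a'): continues run of 'a', length=2
  Position 9 ('a'): continues run of 'a', length=3
  Position 10 ('a'): continues run of 'a', length=4
  Position 11 ('a'): continues run of 'a', length=5
Longest run: 'a' with length 5

5


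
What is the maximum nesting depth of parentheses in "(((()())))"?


Input: "(((()())))"
Tracking depth:
  Position 0 '(': depth becomes 1
  Position 1 '(': depth becomes 2
  Position 2 '(': depth becomes 3
  Position 3 '(': depth becomes 4
  Position 4 ')': depth becomes 3
  Position 5 '(': depth becomes 4
  Position 6 ')': depth becomes 3
  Position 7 ')': depth becomes 2
  Position 8 ')': depth becomes 1
  Position 9 ')': depth becomes 0
Maximum depth reached: 4

4


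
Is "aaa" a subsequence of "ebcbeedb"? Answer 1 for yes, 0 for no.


Check if "aaa" is a subsequence of "ebcbeedb"
Greedy scan:
  Position 0 ('e'): no match needed
  Position 1 ('b'): no match needed
  Position 2 ('c'): no match needed
  Position 3 ('b'): no match needed
  Position 4 ('e'): no match needed
  Position 5 ('e'): no match needed
  Position 6 ('d'): no match needed
  Position 7 ('b'): no match needed
Only matched 0/3 characters => not a subsequence

0


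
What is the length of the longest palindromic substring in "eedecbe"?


Input: "eedecbe"
Checking substrings for palindromes:
  [1:4] "ede" (len 3) => palindrome
  [0:2] "ee" (len 2) => palindrome
Longest palindromic substring: "ede" with length 3

3


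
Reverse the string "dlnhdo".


Input: dlnhdo
Reading characters right to left:
  Position 5: 'o'
  Position 4: 'd'
  Position 3: 'h'
  Position 2: 'n'
  Position 1: 'l'
  Position 0: 'd'
Reversed: odhnld

odhnld


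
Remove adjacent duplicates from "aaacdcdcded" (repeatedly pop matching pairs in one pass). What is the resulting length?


Input: aaacdcdcded
Stack-based adjacent duplicate removal:
  Read 'a': push. Stack: a
  Read 'a': matches stack top 'a' => pop. Stack: (empty)
  Read 'a': push. Stack: a
  Read 'c': push. Stack: ac
  Read 'd': push. Stack: acd
  Read 'c': push. Stack: acdc
  Read 'd': push. Stack: acdcd
  Read 'c': push. Stack: acdcdc
  Read 'd': push. Stack: acdcdcd
  Read 'e': push. Stack: acdcdcde
  Read 'd': push. Stack: acdcdcded
Final stack: "acdcdcded" (length 9)

9


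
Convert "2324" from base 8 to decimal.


Input: "2324" in base 8
Positional expansion:
  Digit '2' (value 2) x 8^3 = 1024
  Digit '3' (value 3) x 8^2 = 192
  Digit '2' (value 2) x 8^1 = 16
  Digit '4' (value 4) x 8^0 = 4
Sum = 1236

1236


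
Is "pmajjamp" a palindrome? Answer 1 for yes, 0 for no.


Input: pmajjamp
Reversed: pmajjamp
  Compare pos 0 ('p') with pos 7 ('p'): match
  Compare pos 1 ('m') with pos 6 ('m'): match
  Compare pos 2 ('a') with pos 5 ('a'): match
  Compare pos 3 ('j') with pos 4 ('j'): match
Result: palindrome

1


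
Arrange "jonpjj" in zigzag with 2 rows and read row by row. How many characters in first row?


Zigzag "jonpjj" into 2 rows:
Placing characters:
  'j' => row 0
  'o' => row 1
  'n' => row 0
  'p' => row 1
  'j' => row 0
  'j' => row 1
Rows:
  Row 0: "jnj"
  Row 1: "opj"
First row length: 3

3


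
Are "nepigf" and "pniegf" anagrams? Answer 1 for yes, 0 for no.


Strings: "nepigf", "pniegf"
Sorted first:  efginp
Sorted second: efginp
Sorted forms match => anagrams

1


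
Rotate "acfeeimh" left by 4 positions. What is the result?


Input: "acfeeimh", rotate left by 4
First 4 characters: "acfe"
Remaining characters: "eimh"
Concatenate remaining + first: "eimh" + "acfe" = "eimhacfe"

eimhacfe


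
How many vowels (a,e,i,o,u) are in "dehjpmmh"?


Input: dehjpmmh
Checking each character:
  'd' at position 0: consonant
  'e' at position 1: vowel (running total: 1)
  'h' at position 2: consonant
  'j' at position 3: consonant
  'p' at position 4: consonant
  'm' at position 5: consonant
  'm' at position 6: consonant
  'h' at position 7: consonant
Total vowels: 1

1


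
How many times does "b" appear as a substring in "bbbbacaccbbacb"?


Searching for "b" in "bbbbacaccbbacb"
Scanning each position:
  Position 0: "b" => MATCH
  Position 1: "b" => MATCH
  Position 2: "b" => MATCH
  Position 3: "b" => MATCH
  Position 4: "a" => no
  Position 5: "c" => no
  Position 6: "a" => no
  Position 7: "c" => no
  Position 8: "c" => no
  Position 9: "b" => MATCH
  Position 10: "b" => MATCH
  Position 11: "a" => no
  Position 12: "c" => no
  Position 13: "b" => MATCH
Total occurrences: 7

7


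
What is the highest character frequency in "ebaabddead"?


Input: ebaabddead
Character counts:
  'a': 3
  'b': 2
  'd': 3
  'e': 2
Maximum frequency: 3

3


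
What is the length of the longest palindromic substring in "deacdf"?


Input: "deacdf"
Checking substrings for palindromes:
  No multi-char palindromic substrings found
Longest palindromic substring: "d" with length 1

1


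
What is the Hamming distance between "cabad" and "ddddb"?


Comparing "cabad" and "ddddb" position by position:
  Position 0: 'c' vs 'd' => differ
  Position 1: 'a' vs 'd' => differ
  Position 2: 'b' vs 'd' => differ
  Position 3: 'a' vs 'd' => differ
  Position 4: 'd' vs 'b' => differ
Total differences (Hamming distance): 5

5


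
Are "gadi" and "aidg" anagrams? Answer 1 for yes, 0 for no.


Strings: "gadi", "aidg"
Sorted first:  adgi
Sorted second: adgi
Sorted forms match => anagrams

1


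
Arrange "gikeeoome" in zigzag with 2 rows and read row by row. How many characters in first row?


Zigzag "gikeeoome" into 2 rows:
Placing characters:
  'g' => row 0
  'i' => row 1
  'k' => row 0
  'e' => row 1
  'e' => row 0
  'o' => row 1
  'o' => row 0
  'm' => row 1
  'e' => row 0
Rows:
  Row 0: "gkeoe"
  Row 1: "ieom"
First row length: 5

5


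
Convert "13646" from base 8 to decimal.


Input: "13646" in base 8
Positional expansion:
  Digit '1' (value 1) x 8^4 = 4096
  Digit '3' (value 3) x 8^3 = 1536
  Digit '6' (value 6) x 8^2 = 384
  Digit '4' (value 4) x 8^1 = 32
  Digit '6' (value 6) x 8^0 = 6
Sum = 6054

6054


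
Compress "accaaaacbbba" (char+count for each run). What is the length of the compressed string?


Input: accaaaacbbba
Runs:
  'a' x 1 => "a1"
  'c' x 2 => "c2"
  'a' x 4 => "a4"
  'c' x 1 => "c1"
  'b' x 3 => "b3"
  'a' x 1 => "a1"
Compressed: "a1c2a4c1b3a1"
Compressed length: 12

12


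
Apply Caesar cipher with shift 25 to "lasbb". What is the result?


Caesar cipher: shift "lasbb" by 25
  'l' (pos 11) + 25 = pos 10 = 'k'
  'a' (pos 0) + 25 = pos 25 = 'z'
  's' (pos 18) + 25 = pos 17 = 'r'
  'b' (pos 1) + 25 = pos 0 = 'a'
  'b' (pos 1) + 25 = pos 0 = 'a'
Result: kzraa

kzraa


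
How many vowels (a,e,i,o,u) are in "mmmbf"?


Input: mmmbf
Checking each character:
  'm' at position 0: consonant
  'm' at position 1: consonant
  'm' at position 2: consonant
  'b' at position 3: consonant
  'f' at position 4: consonant
Total vowels: 0

0


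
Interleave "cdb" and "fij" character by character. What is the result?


Interleaving "cdb" and "fij":
  Position 0: 'c' from first, 'f' from second => "cf"
  Position 1: 'd' from first, 'i' from second => "di"
  Position 2: 'b' from first, 'j' from second => "bj"
Result: cfdibj

cfdibj


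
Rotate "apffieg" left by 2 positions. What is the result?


Input: "apffieg", rotate left by 2
First 2 characters: "ap"
Remaining characters: "ffieg"
Concatenate remaining + first: "ffieg" + "ap" = "ffiegap"

ffiegap


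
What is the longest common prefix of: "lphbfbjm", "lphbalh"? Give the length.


Words: lphbfbjm, lphbalh
  Position 0: all 'l' => match
  Position 1: all 'p' => match
  Position 2: all 'h' => match
  Position 3: all 'b' => match
  Position 4: ('f', 'a') => mismatch, stop
LCP = "lphb" (length 4)

4


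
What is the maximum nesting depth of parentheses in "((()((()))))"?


Input: "((()((()))))"
Tracking depth:
  Position 0 '(': depth becomes 1
  Position 1 '(': depth becomes 2
  Position 2 '(': depth becomes 3
  Position 3 ')': depth becomes 2
  Position 4 '(': depth becomes 3
  Position 5 '(': depth becomes 4
  Position 6 '(': depth becomes 5
  Position 7 ')': depth becomes 4
  Position 8 ')': depth becomes 3
  Position 9 ')': depth becomes 2
  Position 10 ')': depth becomes 1
  Position 11 ')': depth becomes 0
Maximum depth reached: 5

5


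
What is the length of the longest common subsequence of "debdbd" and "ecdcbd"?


LCS of "debdbd" and "ecdcbd"
DP table:
           e    c    d    c    b    d
      0    0    0    0    0    0    0
  d   0    0    0    1    1    1    1
  e   0    1    1    1    1    1    1
  b   0    1    1    1    1    2    2
  d   0    1    1    2    2    2    3
  b   0    1    1    2    2    3    3
  d   0    1    1    2    2    3    4
LCS length = dp[6][6] = 4

4


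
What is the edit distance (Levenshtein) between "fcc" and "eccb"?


Computing edit distance: "fcc" -> "eccb"
DP table:
           e    c    c    b
      0    1    2    3    4
  f   1    1    2    3    4
  c   2    2    1    2    3
  c   3    3    2    1    2
Edit distance = dp[3][4] = 2

2


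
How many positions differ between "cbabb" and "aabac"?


Comparing "cbabb" and "aabac" position by position:
  Position 0: 'c' vs 'a' => DIFFER
  Position 1: 'b' vs 'a' => DIFFER
  Position 2: 'a' vs 'b' => DIFFER
  Position 3: 'b' vs 'a' => DIFFER
  Position 4: 'b' vs 'c' => DIFFER
Positions that differ: 5

5


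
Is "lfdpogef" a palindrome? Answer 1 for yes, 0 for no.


Input: lfdpogef
Reversed: fegopdfl
  Compare pos 0 ('l') with pos 7 ('f'): MISMATCH
  Compare pos 1 ('f') with pos 6 ('e'): MISMATCH
  Compare pos 2 ('d') with pos 5 ('g'): MISMATCH
  Compare pos 3 ('p') with pos 4 ('o'): MISMATCH
Result: not a palindrome

0


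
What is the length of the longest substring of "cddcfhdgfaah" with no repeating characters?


Input: "cddcfhdgfaah"
Sliding window (track last position of each char):
  Position 0 ('c'): window [0,0] length 1 -- new best
  Position 1 ('d'): window [0,1] length 2 -- new best
  Position 2 ('d'): repeat (last at 1), move window start to 2
  Position 2 ('d'): window [2,2] length 1
  Position 3 ('c'): window [2,3] length 2
  Position 4 ('f'): window [2,4] length 3 -- new best
  Position 5 ('h'): window [2,5] length 4 -- new best
  Position 6 ('d'): repeat (last at 2), move window start to 3
  Position 6 ('d'): window [3,6] length 4
  Position 7 ('g'): window [3,7] length 5 -- new best
  Position 8 ('f'): repeat (last at 4), move window start to 5
  Position 8 ('f'): window [5,8] length 4
  Position 9 ('a'): window [5,9] length 5
  Position 10 ('a'): repeat (last at 9), move window start to 10
  Position 10 ('a'): window [10,10] length 1
  Position 11 ('h'): window [10,11] length 2
Longest substring with no repeats: "cfhdg" with length 5

5


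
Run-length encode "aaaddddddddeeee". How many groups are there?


Input: aaaddddddddeeee
Scanning for consecutive runs:
  Group 1: 'a' x 3 (positions 0-2)
  Group 2: 'd' x 8 (positions 3-10)
  Group 3: 'e' x 4 (positions 11-14)
Total groups: 3

3


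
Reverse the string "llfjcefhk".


Input: llfjcefhk
Reading characters right to left:
  Position 8: 'k'
  Position 7: 'h'
  Position 6: 'f'
  Position 5: 'e'
  Position 4: 'c'
  Position 3: 'j'
  Position 2: 'f'
  Position 1: 'l'
  Position 0: 'l'
Reversed: khfecjfll

khfecjfll


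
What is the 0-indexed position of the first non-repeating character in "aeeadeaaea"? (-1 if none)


Input: aeeadeaaea
Character frequencies:
  'a': 5
  'd': 1
  'e': 4
Scanning left to right for freq == 1:
  Position 0 ('a'): freq=5, skip
  Position 1 ('e'): freq=4, skip
  Position 2 ('e'): freq=4, skip
  Position 3 ('a'): freq=5, skip
  Position 4 ('d'): unique! => answer = 4

4


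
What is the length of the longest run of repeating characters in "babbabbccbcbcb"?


Input: "babbabbccbcbcb"
Scanning for longest run:
  Position 1 ('a'): new char, reset run to 1
  Position 2 ('b'): new char, reset run to 1
  Position 3 ('b'): continues run of 'b', length=2
  Position 4 ('a'): new char, reset run to 1
  Position 5 ('b'): new char, reset run to 1
  Position 6 ('b'): continues run of 'b', length=2
  Position 7 ('c'): new char, reset run to 1
  Position 8 ('c'): continues run of 'c', length=2
  Position 9 ('b'): new char, reset run to 1
  Position 10 ('c'): new char, reset run to 1
  Position 11 ('b'): new char, reset run to 1
  Position 12 ('c'): new char, reset run to 1
  Position 13 ('b'): new char, reset run to 1
Longest run: 'b' with length 2

2


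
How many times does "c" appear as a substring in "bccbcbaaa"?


Searching for "c" in "bccbcbaaa"
Scanning each position:
  Position 0: "b" => no
  Position 1: "c" => MATCH
  Position 2: "c" => MATCH
  Position 3: "b" => no
  Position 4: "c" => MATCH
  Position 5: "b" => no
  Position 6: "a" => no
  Position 7: "a" => no
  Position 8: "a" => no
Total occurrences: 3

3


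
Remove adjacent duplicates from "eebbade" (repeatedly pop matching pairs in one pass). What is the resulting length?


Input: eebbade
Stack-based adjacent duplicate removal:
  Read 'e': push. Stack: e
  Read 'e': matches stack top 'e' => pop. Stack: (empty)
  Read 'b': push. Stack: b
  Read 'b': matches stack top 'b' => pop. Stack: (empty)
  Read 'a': push. Stack: a
  Read 'd': push. Stack: ad
  Read 'e': push. Stack: ade
Final stack: "ade" (length 3)

3


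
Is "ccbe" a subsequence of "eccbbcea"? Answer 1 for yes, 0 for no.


Check if "ccbe" is a subsequence of "eccbbcea"
Greedy scan:
  Position 0 ('e'): no match needed
  Position 1 ('c'): matches sub[0] = 'c'
  Position 2 ('c'): matches sub[1] = 'c'
  Position 3 ('b'): matches sub[2] = 'b'
  Position 4 ('b'): no match needed
  Position 5 ('c'): no match needed
  Position 6 ('e'): matches sub[3] = 'e'
  Position 7 ('a'): no match needed
All 4 characters matched => is a subsequence

1


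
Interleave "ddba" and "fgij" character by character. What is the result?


Interleaving "ddba" and "fgij":
  Position 0: 'd' from first, 'f' from second => "df"
  Position 1: 'd' from first, 'g' from second => "dg"
  Position 2: 'b' from first, 'i' from second => "bi"
  Position 3: 'a' from first, 'j' from second => "aj"
Result: dfdgbiaj

dfdgbiaj


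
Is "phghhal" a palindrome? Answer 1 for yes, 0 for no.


Input: phghhal
Reversed: lahhghp
  Compare pos 0 ('p') with pos 6 ('l'): MISMATCH
  Compare pos 1 ('h') with pos 5 ('a'): MISMATCH
  Compare pos 2 ('g') with pos 4 ('h'): MISMATCH
Result: not a palindrome

0


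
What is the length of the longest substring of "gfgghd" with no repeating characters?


Input: "gfgghd"
Sliding window (track last position of each char):
  Position 0 ('g'): window [0,0] length 1 -- new best
  Position 1 ('f'): window [0,1] length 2 -- new best
  Position 2 ('g'): repeat (last at 0), move window start to 1
  Position 2 ('g'): window [1,2] length 2
  Position 3 ('g'): repeat (last at 2), move window start to 3
  Position 3 ('g'): window [3,3] length 1
  Position 4 ('h'): window [3,4] length 2
  Position 5 ('d'): window [3,5] length 3 -- new best
Longest substring with no repeats: "ghd" with length 3

3


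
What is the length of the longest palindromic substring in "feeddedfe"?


Input: "feeddedfe"
Checking substrings for palindromes:
  [2:6] "edde" (len 4) => palindrome
  [4:7] "ded" (len 3) => palindrome
  [1:3] "ee" (len 2) => palindrome
  [3:5] "dd" (len 2) => palindrome
Longest palindromic substring: "edde" with length 4

4


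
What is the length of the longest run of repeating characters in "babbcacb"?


Input: "babbcacb"
Scanning for longest run:
  Position 1 ('a'): new char, reset run to 1
  Position 2 ('b'): new char, reset run to 1
  Position 3 ('b'): continues run of 'b', length=2
  Position 4 ('c'): new char, reset run to 1
  Position 5 ('a'): new char, reset run to 1
  Position 6 ('c'): new char, reset run to 1
  Position 7 ('b'): new char, reset run to 1
Longest run: 'b' with length 2

2


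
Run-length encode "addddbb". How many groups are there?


Input: addddbb
Scanning for consecutive runs:
  Group 1: 'a' x 1 (positions 0-0)
  Group 2: 'd' x 4 (positions 1-4)
  Group 3: 'b' x 2 (positions 5-6)
Total groups: 3

3


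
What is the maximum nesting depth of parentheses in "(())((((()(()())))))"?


Input: "(())((((()(()())))))"
Tracking depth:
  Position 0 '(': depth becomes 1
  Position 1 '(': depth becomes 2
  Position 2 ')': depth becomes 1
  Position 3 ')': depth becomes 0
  Position 4 '(': depth becomes 1
  Position 5 '(': depth becomes 2
  Position 6 '(': depth becomes 3
  Position 7 '(': depth becomes 4
  Position 8 '(': depth becomes 5
  Position 9 ')': depth becomes 4
  Position 10 '(': depth becomes 5
  Position 11 '(': depth becomes 6
  Position 12 ')': depth becomes 5
  Position 13 '(': depth becomes 6
  Position 14 ')': depth becomes 5
  Position 15 ')': depth becomes 4
  Position 16 ')': depth becomes 3
  Position 17 ')': depth becomes 2
  Position 18 ')': depth becomes 1
  Position 19 ')': depth becomes 0
Maximum depth reached: 6

6


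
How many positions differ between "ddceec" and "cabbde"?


Comparing "ddceec" and "cabbde" position by position:
  Position 0: 'd' vs 'c' => DIFFER
  Position 1: 'd' vs 'a' => DIFFER
  Position 2: 'c' vs 'b' => DIFFER
  Position 3: 'e' vs 'b' => DIFFER
  Position 4: 'e' vs 'd' => DIFFER
  Position 5: 'c' vs 'e' => DIFFER
Positions that differ: 6

6


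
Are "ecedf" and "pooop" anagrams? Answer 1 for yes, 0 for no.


Strings: "ecedf", "pooop"
Sorted first:  cdeef
Sorted second: ooopp
Differ at position 0: 'c' vs 'o' => not anagrams

0


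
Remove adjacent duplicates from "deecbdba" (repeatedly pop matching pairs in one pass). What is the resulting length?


Input: deecbdba
Stack-based adjacent duplicate removal:
  Read 'd': push. Stack: d
  Read 'e': push. Stack: de
  Read 'e': matches stack top 'e' => pop. Stack: d
  Read 'c': push. Stack: dc
  Read 'b': push. Stack: dcb
  Read 'd': push. Stack: dcbd
  Read 'b': push. Stack: dcbdb
  Read 'a': push. Stack: dcbdba
Final stack: "dcbdba" (length 6)

6


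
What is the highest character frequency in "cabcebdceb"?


Input: cabcebdceb
Character counts:
  'a': 1
  'b': 3
  'c': 3
  'd': 1
  'e': 2
Maximum frequency: 3

3


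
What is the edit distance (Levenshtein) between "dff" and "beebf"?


Computing edit distance: "dff" -> "beebf"
DP table:
           b    e    e    b    f
      0    1    2    3    4    5
  d   1    1    2    3    4    5
  f   2    2    2    3    4    4
  f   3    3    3    3    4    4
Edit distance = dp[3][5] = 4

4


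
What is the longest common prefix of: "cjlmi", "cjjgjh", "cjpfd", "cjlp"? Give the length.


Words: cjlmi, cjjgjh, cjpfd, cjlp
  Position 0: all 'c' => match
  Position 1: all 'j' => match
  Position 2: ('l', 'j', 'p', 'l') => mismatch, stop
LCP = "cj" (length 2)

2


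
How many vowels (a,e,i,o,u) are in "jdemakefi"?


Input: jdemakefi
Checking each character:
  'j' at position 0: consonant
  'd' at position 1: consonant
  'e' at position 2: vowel (running total: 1)
  'm' at position 3: consonant
  'a' at position 4: vowel (running total: 2)
  'k' at position 5: consonant
  'e' at position 6: vowel (running total: 3)
  'f' at position 7: consonant
  'i' at position 8: vowel (running total: 4)
Total vowels: 4

4


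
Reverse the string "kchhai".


Input: kchhai
Reading characters right to left:
  Position 5: 'i'
  Position 4: 'a'
  Position 3: 'h'
  Position 2: 'h'
  Position 1: 'c'
  Position 0: 'k'
Reversed: iahhck

iahhck


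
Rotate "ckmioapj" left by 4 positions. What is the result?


Input: "ckmioapj", rotate left by 4
First 4 characters: "ckmi"
Remaining characters: "oapj"
Concatenate remaining + first: "oapj" + "ckmi" = "oapjckmi"

oapjckmi


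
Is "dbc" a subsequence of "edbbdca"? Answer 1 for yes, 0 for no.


Check if "dbc" is a subsequence of "edbbdca"
Greedy scan:
  Position 0 ('e'): no match needed
  Position 1 ('d'): matches sub[0] = 'd'
  Position 2 ('b'): matches sub[1] = 'b'
  Position 3 ('b'): no match needed
  Position 4 ('d'): no match needed
  Position 5 ('c'): matches sub[2] = 'c'
  Position 6 ('a'): no match needed
All 3 characters matched => is a subsequence

1


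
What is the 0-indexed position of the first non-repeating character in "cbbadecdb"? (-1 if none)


Input: cbbadecdb
Character frequencies:
  'a': 1
  'b': 3
  'c': 2
  'd': 2
  'e': 1
Scanning left to right for freq == 1:
  Position 0 ('c'): freq=2, skip
  Position 1 ('b'): freq=3, skip
  Position 2 ('b'): freq=3, skip
  Position 3 ('a'): unique! => answer = 3

3


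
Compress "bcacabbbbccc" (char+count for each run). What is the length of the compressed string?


Input: bcacabbbbccc
Runs:
  'b' x 1 => "b1"
  'c' x 1 => "c1"
  'a' x 1 => "a1"
  'c' x 1 => "c1"
  'a' x 1 => "a1"
  'b' x 4 => "b4"
  'c' x 3 => "c3"
Compressed: "b1c1a1c1a1b4c3"
Compressed length: 14

14


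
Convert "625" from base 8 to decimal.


Input: "625" in base 8
Positional expansion:
  Digit '6' (value 6) x 8^2 = 384
  Digit '2' (value 2) x 8^1 = 16
  Digit '5' (value 5) x 8^0 = 5
Sum = 405

405


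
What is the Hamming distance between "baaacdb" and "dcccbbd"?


Comparing "baaacdb" and "dcccbbd" position by position:
  Position 0: 'b' vs 'd' => differ
  Position 1: 'a' vs 'c' => differ
  Position 2: 'a' vs 'c' => differ
  Position 3: 'a' vs 'c' => differ
  Position 4: 'c' vs 'b' => differ
  Position 5: 'd' vs 'b' => differ
  Position 6: 'b' vs 'd' => differ
Total differences (Hamming distance): 7

7


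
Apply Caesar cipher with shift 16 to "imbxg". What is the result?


Caesar cipher: shift "imbxg" by 16
  'i' (pos 8) + 16 = pos 24 = 'y'
  'm' (pos 12) + 16 = pos 2 = 'c'
  'b' (pos 1) + 16 = pos 17 = 'r'
  'x' (pos 23) + 16 = pos 13 = 'n'
  'g' (pos 6) + 16 = pos 22 = 'w'
Result: ycrnw

ycrnw


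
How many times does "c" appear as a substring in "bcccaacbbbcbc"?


Searching for "c" in "bcccaacbbbcbc"
Scanning each position:
  Position 0: "b" => no
  Position 1: "c" => MATCH
  Position 2: "c" => MATCH
  Position 3: "c" => MATCH
  Position 4: "a" => no
  Position 5: "a" => no
  Position 6: "c" => MATCH
  Position 7: "b" => no
  Position 8: "b" => no
  Position 9: "b" => no
  Position 10: "c" => MATCH
  Position 11: "b" => no
  Position 12: "c" => MATCH
Total occurrences: 6

6


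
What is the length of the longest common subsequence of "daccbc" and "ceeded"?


LCS of "daccbc" and "ceeded"
DP table:
           c    e    e    d    e    d
      0    0    0    0    0    0    0
  d   0    0    0    0    1    1    1
  a   0    0    0    0    1    1    1
  c   0    1    1    1    1    1    1
  c   0    1    1    1    1    1    1
  b   0    1    1    1    1    1    1
  c   0    1    1    1    1    1    1
LCS length = dp[6][6] = 1

1


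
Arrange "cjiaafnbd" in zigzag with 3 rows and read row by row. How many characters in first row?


Zigzag "cjiaafnbd" into 3 rows:
Placing characters:
  'c' => row 0
  'j' => row 1
  'i' => row 2
  'a' => row 1
  'a' => row 0
  'f' => row 1
  'n' => row 2
  'b' => row 1
  'd' => row 0
Rows:
  Row 0: "cad"
  Row 1: "jafb"
  Row 2: "in"
First row length: 3

3


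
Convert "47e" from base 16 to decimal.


Input: "47e" in base 16
Positional expansion:
  Digit '4' (value 4) x 16^2 = 1024
  Digit '7' (value 7) x 16^1 = 112
  Digit 'e' (value 14) x 16^0 = 14
Sum = 1150

1150


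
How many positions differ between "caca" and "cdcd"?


Comparing "caca" and "cdcd" position by position:
  Position 0: 'c' vs 'c' => same
  Position 1: 'a' vs 'd' => DIFFER
  Position 2: 'c' vs 'c' => same
  Position 3: 'a' vs 'd' => DIFFER
Positions that differ: 2

2


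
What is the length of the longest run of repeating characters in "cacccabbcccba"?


Input: "cacccabbcccba"
Scanning for longest run:
  Position 1 ('a'): new char, reset run to 1
  Position 2 ('c'): new char, reset run to 1
  Position 3 ('c'): continues run of 'c', length=2
  Position 4 ('c'): continues run of 'c', length=3
  Position 5 ('a'): new char, reset run to 1
  Position 6 ('b'): new char, reset run to 1
  Position 7 ('b'): continues run of 'b', length=2
  Position 8 ('c'): new char, reset run to 1
  Position 9 ('c'): continues run of 'c', length=2
  Position 10 ('c'): continues run of 'c', length=3
  Position 11 ('b'): new char, reset run to 1
  Position 12 ('a'): new char, reset run to 1
Longest run: 'c' with length 3

3


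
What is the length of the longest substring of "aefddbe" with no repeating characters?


Input: "aefddbe"
Sliding window (track last position of each char):
  Position 0 ('a'): window [0,0] length 1 -- new best
  Position 1 ('e'): window [0,1] length 2 -- new best
  Position 2 ('f'): window [0,2] length 3 -- new best
  Position 3 ('d'): window [0,3] length 4 -- new best
  Position 4 ('d'): repeat (last at 3), move window start to 4
  Position 4 ('d'): window [4,4] length 1
  Position 5 ('b'): window [4,5] length 2
  Position 6 ('e'): window [4,6] length 3
Longest substring with no repeats: "aefd" with length 4

4


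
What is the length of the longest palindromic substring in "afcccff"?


Input: "afcccff"
Checking substrings for palindromes:
  [1:6] "fcccf" (len 5) => palindrome
  [2:5] "ccc" (len 3) => palindrome
  [2:4] "cc" (len 2) => palindrome
  [3:5] "cc" (len 2) => palindrome
  [5:7] "ff" (len 2) => palindrome
Longest palindromic substring: "fcccf" with length 5

5


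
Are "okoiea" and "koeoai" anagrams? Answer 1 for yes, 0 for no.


Strings: "okoiea", "koeoai"
Sorted first:  aeikoo
Sorted second: aeikoo
Sorted forms match => anagrams

1


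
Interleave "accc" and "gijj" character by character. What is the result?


Interleaving "accc" and "gijj":
  Position 0: 'a' from first, 'g' from second => "ag"
  Position 1: 'c' from first, 'i' from second => "ci"
  Position 2: 'c' from first, 'j' from second => "cj"
  Position 3: 'c' from first, 'j' from second => "cj"
Result: agcicjcj

agcicjcj


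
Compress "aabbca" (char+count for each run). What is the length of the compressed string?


Input: aabbca
Runs:
  'a' x 2 => "a2"
  'b' x 2 => "b2"
  'c' x 1 => "c1"
  'a' x 1 => "a1"
Compressed: "a2b2c1a1"
Compressed length: 8

8


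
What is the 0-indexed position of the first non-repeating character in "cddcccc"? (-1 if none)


Input: cddcccc
Character frequencies:
  'c': 5
  'd': 2
Scanning left to right for freq == 1:
  Position 0 ('c'): freq=5, skip
  Position 1 ('d'): freq=2, skip
  Position 2 ('d'): freq=2, skip
  Position 3 ('c'): freq=5, skip
  Position 4 ('c'): freq=5, skip
  Position 5 ('c'): freq=5, skip
  Position 6 ('c'): freq=5, skip
  No unique character found => answer = -1

-1


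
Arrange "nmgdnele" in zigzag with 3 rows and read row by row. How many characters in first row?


Zigzag "nmgdnele" into 3 rows:
Placing characters:
  'n' => row 0
  'm' => row 1
  'g' => row 2
  'd' => row 1
  'n' => row 0
  'e' => row 1
  'l' => row 2
  'e' => row 1
Rows:
  Row 0: "nn"
  Row 1: "mdee"
  Row 2: "gl"
First row length: 2

2


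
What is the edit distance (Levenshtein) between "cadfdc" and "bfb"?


Computing edit distance: "cadfdc" -> "bfb"
DP table:
           b    f    b
      0    1    2    3
  c   1    1    2    3
  a   2    2    2    3
  d   3    3    3    3
  f   4    4    3    4
  d   5    5    4    4
  c   6    6    5    5
Edit distance = dp[6][3] = 5

5


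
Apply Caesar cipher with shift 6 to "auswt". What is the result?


Caesar cipher: shift "auswt" by 6
  'a' (pos 0) + 6 = pos 6 = 'g'
  'u' (pos 20) + 6 = pos 0 = 'a'
  's' (pos 18) + 6 = pos 24 = 'y'
  'w' (pos 22) + 6 = pos 2 = 'c'
  't' (pos 19) + 6 = pos 25 = 'z'
Result: gaycz

gaycz


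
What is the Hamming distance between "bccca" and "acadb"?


Comparing "bccca" and "acadb" position by position:
  Position 0: 'b' vs 'a' => differ
  Position 1: 'c' vs 'c' => same
  Position 2: 'c' vs 'a' => differ
  Position 3: 'c' vs 'd' => differ
  Position 4: 'a' vs 'b' => differ
Total differences (Hamming distance): 4

4


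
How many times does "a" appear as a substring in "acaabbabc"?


Searching for "a" in "acaabbabc"
Scanning each position:
  Position 0: "a" => MATCH
  Position 1: "c" => no
  Position 2: "a" => MATCH
  Position 3: "a" => MATCH
  Position 4: "b" => no
  Position 5: "b" => no
  Position 6: "a" => MATCH
  Position 7: "b" => no
  Position 8: "c" => no
Total occurrences: 4

4


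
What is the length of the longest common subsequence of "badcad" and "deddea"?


LCS of "badcad" and "deddea"
DP table:
           d    e    d    d    e    a
      0    0    0    0    0    0    0
  b   0    0    0    0    0    0    0
  a   0    0    0    0    0    0    1
  d   0    1    1    1    1    1    1
  c   0    1    1    1    1    1    1
  a   0    1    1    1    1    1    2
  d   0    1    1    2    2    2    2
LCS length = dp[6][6] = 2

2


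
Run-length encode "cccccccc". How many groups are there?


Input: cccccccc
Scanning for consecutive runs:
  Group 1: 'c' x 8 (positions 0-7)
Total groups: 1

1


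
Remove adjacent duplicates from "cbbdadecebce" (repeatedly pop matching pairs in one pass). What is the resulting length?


Input: cbbdadecebce
Stack-based adjacent duplicate removal:
  Read 'c': push. Stack: c
  Read 'b': push. Stack: cb
  Read 'b': matches stack top 'b' => pop. Stack: c
  Read 'd': push. Stack: cd
  Read 'a': push. Stack: cda
  Read 'd': push. Stack: cdad
  Read 'e': push. Stack: cdade
  Read 'c': push. Stack: cdadec
  Read 'e': push. Stack: cdadece
  Read 'b': push. Stack: cdadeceb
  Read 'c': push. Stack: cdadecebc
  Read 'e': push. Stack: cdadecebce
Final stack: "cdadecebce" (length 10)

10


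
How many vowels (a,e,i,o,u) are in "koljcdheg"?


Input: koljcdheg
Checking each character:
  'k' at position 0: consonant
  'o' at position 1: vowel (running total: 1)
  'l' at position 2: consonant
  'j' at position 3: consonant
  'c' at position 4: consonant
  'd' at position 5: consonant
  'h' at position 6: consonant
  'e' at position 7: vowel (running total: 2)
  'g' at position 8: consonant
Total vowels: 2

2


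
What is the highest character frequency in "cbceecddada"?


Input: cbceecddada
Character counts:
  'a': 2
  'b': 1
  'c': 3
  'd': 3
  'e': 2
Maximum frequency: 3

3


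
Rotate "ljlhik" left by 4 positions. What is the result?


Input: "ljlhik", rotate left by 4
First 4 characters: "ljlh"
Remaining characters: "ik"
Concatenate remaining + first: "ik" + "ljlh" = "ikljlh"

ikljlh


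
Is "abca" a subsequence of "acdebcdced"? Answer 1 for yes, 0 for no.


Check if "abca" is a subsequence of "acdebcdced"
Greedy scan:
  Position 0 ('a'): matches sub[0] = 'a'
  Position 1 ('c'): no match needed
  Position 2 ('d'): no match needed
  Position 3 ('e'): no match needed
  Position 4 ('b'): matches sub[1] = 'b'
  Position 5 ('c'): matches sub[2] = 'c'
  Position 6 ('d'): no match needed
  Position 7 ('c'): no match needed
  Position 8 ('e'): no match needed
  Position 9 ('d'): no match needed
Only matched 3/4 characters => not a subsequence

0


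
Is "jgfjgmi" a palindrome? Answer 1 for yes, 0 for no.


Input: jgfjgmi
Reversed: imgjfgj
  Compare pos 0 ('j') with pos 6 ('i'): MISMATCH
  Compare pos 1 ('g') with pos 5 ('m'): MISMATCH
  Compare pos 2 ('f') with pos 4 ('g'): MISMATCH
Result: not a palindrome

0


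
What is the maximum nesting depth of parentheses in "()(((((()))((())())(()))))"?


Input: "()(((((()))((())())(()))))"
Tracking depth:
  Position 0 '(': depth becomes 1
  Position 1 ')': depth becomes 0
  Position 2 '(': depth becomes 1
  Position 3 '(': depth becomes 2
  Position 4 '(': depth becomes 3
  Position 5 '(': depth becomes 4
  Position 6 '(': depth becomes 5
  Position 7 '(': depth becomes 6
  Position 8 ')': depth becomes 5
  Position 9 ')': depth becomes 4
  Position 10 ')': depth becomes 3
  Position 11 '(': depth becomes 4
  Position 12 '(': depth becomes 5
  Position 13 '(': depth becomes 6
  Position 14 ')': depth becomes 5
  Position 15 ')': depth becomes 4
  Position 16 '(': depth becomes 5
  Position 17 ')': depth becomes 4
  Position 18 ')': depth becomes 3
  Position 19 '(': depth becomes 4
  Position 20 '(': depth becomes 5
  Position 21 ')': depth becomes 4
  Position 22 ')': depth becomes 3
  Position 23 ')': depth becomes 2
  Position 24 ')': depth becomes 1
  Position 25 ')': depth becomes 0
Maximum depth reached: 6

6


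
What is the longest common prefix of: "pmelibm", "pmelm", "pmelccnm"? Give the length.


Words: pmelibm, pmelm, pmelccnm
  Position 0: all 'p' => match
  Position 1: all 'm' => match
  Position 2: all 'e' => match
  Position 3: all 'l' => match
  Position 4: ('i', 'm', 'c') => mismatch, stop
LCP = "pmel" (length 4)

4


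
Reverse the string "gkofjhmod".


Input: gkofjhmod
Reading characters right to left:
  Position 8: 'd'
  Position 7: 'o'
  Position 6: 'm'
  Position 5: 'h'
  Position 4: 'j'
  Position 3: 'f'
  Position 2: 'o'
  Position 1: 'k'
  Position 0: 'g'
Reversed: domhjfokg

domhjfokg


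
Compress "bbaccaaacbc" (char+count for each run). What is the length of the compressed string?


Input: bbaccaaacbc
Runs:
  'b' x 2 => "b2"
  'a' x 1 => "a1"
  'c' x 2 => "c2"
  'a' x 3 => "a3"
  'c' x 1 => "c1"
  'b' x 1 => "b1"
  'c' x 1 => "c1"
Compressed: "b2a1c2a3c1b1c1"
Compressed length: 14

14


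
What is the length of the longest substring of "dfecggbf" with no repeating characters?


Input: "dfecggbf"
Sliding window (track last position of each char):
  Position 0 ('d'): window [0,0] length 1 -- new best
  Position 1 ('f'): window [0,1] length 2 -- new best
  Position 2 ('e'): window [0,2] length 3 -- new best
  Position 3 ('c'): window [0,3] length 4 -- new best
  Position 4 ('g'): window [0,4] length 5 -- new best
  Position 5 ('g'): repeat (last at 4), move window start to 5
  Position 5 ('g'): window [5,5] length 1
  Position 6 ('b'): window [5,6] length 2
  Position 7 ('f'): window [5,7] length 3
Longest substring with no repeats: "dfecg" with length 5

5


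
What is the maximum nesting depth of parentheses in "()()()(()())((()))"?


Input: "()()()(()())((()))"
Tracking depth:
  Position 0 '(': depth becomes 1
  Position 1 ')': depth becomes 0
  Position 2 '(': depth becomes 1
  Position 3 ')': depth becomes 0
  Position 4 '(': depth becomes 1
  Position 5 ')': depth becomes 0
  Position 6 '(': depth becomes 1
  Position 7 '(': depth becomes 2
  Position 8 ')': depth becomes 1
  Position 9 '(': depth becomes 2
  Position 10 ')': depth becomes 1
  Position 11 ')': depth becomes 0
  Position 12 '(': depth becomes 1
  Position 13 '(': depth becomes 2
  Position 14 '(': depth becomes 3
  Position 15 ')': depth becomes 2
  Position 16 ')': depth becomes 1
  Position 17 ')': depth becomes 0
Maximum depth reached: 3

3


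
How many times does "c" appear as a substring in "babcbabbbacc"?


Searching for "c" in "babcbabbbacc"
Scanning each position:
  Position 0: "b" => no
  Position 1: "a" => no
  Position 2: "b" => no
  Position 3: "c" => MATCH
  Position 4: "b" => no
  Position 5: "a" => no
  Position 6: "b" => no
  Position 7: "b" => no
  Position 8: "b" => no
  Position 9: "a" => no
  Position 10: "c" => MATCH
  Position 11: "c" => MATCH
Total occurrences: 3

3


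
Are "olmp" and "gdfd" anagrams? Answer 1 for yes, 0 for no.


Strings: "olmp", "gdfd"
Sorted first:  lmop
Sorted second: ddfg
Differ at position 0: 'l' vs 'd' => not anagrams

0


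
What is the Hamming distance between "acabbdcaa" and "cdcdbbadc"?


Comparing "acabbdcaa" and "cdcdbbadc" position by position:
  Position 0: 'a' vs 'c' => differ
  Position 1: 'c' vs 'd' => differ
  Position 2: 'a' vs 'c' => differ
  Position 3: 'b' vs 'd' => differ
  Position 4: 'b' vs 'b' => same
  Position 5: 'd' vs 'b' => differ
  Position 6: 'c' vs 'a' => differ
  Position 7: 'a' vs 'd' => differ
  Position 8: 'a' vs 'c' => differ
Total differences (Hamming distance): 8

8


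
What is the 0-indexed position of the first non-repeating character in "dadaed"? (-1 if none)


Input: dadaed
Character frequencies:
  'a': 2
  'd': 3
  'e': 1
Scanning left to right for freq == 1:
  Position 0 ('d'): freq=3, skip
  Position 1 ('a'): freq=2, skip
  Position 2 ('d'): freq=3, skip
  Position 3 ('a'): freq=2, skip
  Position 4 ('e'): unique! => answer = 4

4


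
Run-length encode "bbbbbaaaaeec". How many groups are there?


Input: bbbbbaaaaeec
Scanning for consecutive runs:
  Group 1: 'b' x 5 (positions 0-4)
  Group 2: 'a' x 4 (positions 5-8)
  Group 3: 'e' x 2 (positions 9-10)
  Group 4: 'c' x 1 (positions 11-11)
Total groups: 4

4


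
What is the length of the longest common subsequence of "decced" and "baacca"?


LCS of "decced" and "baacca"
DP table:
           b    a    a    c    c    a
      0    0    0    0    0    0    0
  d   0    0    0    0    0    0    0
  e   0    0    0    0    0    0    0
  c   0    0    0    0    1    1    1
  c   0    0    0    0    1    2    2
  e   0    0    0    0    1    2    2
  d   0    0    0    0    1    2    2
LCS length = dp[6][6] = 2

2


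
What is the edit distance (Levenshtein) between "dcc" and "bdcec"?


Computing edit distance: "dcc" -> "bdcec"
DP table:
           b    d    c    e    c
      0    1    2    3    4    5
  d   1    1    1    2    3    4
  c   2    2    2    1    2    3
  c   3    3    3    2    2    2
Edit distance = dp[3][5] = 2

2


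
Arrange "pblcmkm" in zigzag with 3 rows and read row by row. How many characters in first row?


Zigzag "pblcmkm" into 3 rows:
Placing characters:
  'p' => row 0
  'b' => row 1
  'l' => row 2
  'c' => row 1
  'm' => row 0
  'k' => row 1
  'm' => row 2
Rows:
  Row 0: "pm"
  Row 1: "bck"
  Row 2: "lm"
First row length: 2

2


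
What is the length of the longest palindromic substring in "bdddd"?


Input: "bdddd"
Checking substrings for palindromes:
  [1:5] "dddd" (len 4) => palindrome
  [1:4] "ddd" (len 3) => palindrome
  [2:5] "ddd" (len 3) => palindrome
  [1:3] "dd" (len 2) => palindrome
  [2:4] "dd" (len 2) => palindrome
  [3:5] "dd" (len 2) => palindrome
Longest palindromic substring: "dddd" with length 4

4


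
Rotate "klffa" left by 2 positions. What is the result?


Input: "klffa", rotate left by 2
First 2 characters: "kl"
Remaining characters: "ffa"
Concatenate remaining + first: "ffa" + "kl" = "ffakl"

ffakl


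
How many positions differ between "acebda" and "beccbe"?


Comparing "acebda" and "beccbe" position by position:
  Position 0: 'a' vs 'b' => DIFFER
  Position 1: 'c' vs 'e' => DIFFER
  Position 2: 'e' vs 'c' => DIFFER
  Position 3: 'b' vs 'c' => DIFFER
  Position 4: 'd' vs 'b' => DIFFER
  Position 5: 'a' vs 'e' => DIFFER
Positions that differ: 6

6


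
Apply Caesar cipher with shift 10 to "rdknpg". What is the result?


Caesar cipher: shift "rdknpg" by 10
  'r' (pos 17) + 10 = pos 1 = 'b'
  'd' (pos 3) + 10 = pos 13 = 'n'
  'k' (pos 10) + 10 = pos 20 = 'u'
  'n' (pos 13) + 10 = pos 23 = 'x'
  'p' (pos 15) + 10 = pos 25 = 'z'
  'g' (pos 6) + 10 = pos 16 = 'q'
Result: bnuxzq

bnuxzq


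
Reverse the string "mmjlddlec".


Input: mmjlddlec
Reading characters right to left:
  Position 8: 'c'
  Position 7: 'e'
  Position 6: 'l'
  Position 5: 'd'
  Position 4: 'd'
  Position 3: 'l'
  Position 2: 'j'
  Position 1: 'm'
  Position 0: 'm'
Reversed: celddljmm

celddljmm


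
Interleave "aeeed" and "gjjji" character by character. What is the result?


Interleaving "aeeed" and "gjjji":
  Position 0: 'a' from first, 'g' from second => "ag"
  Position 1: 'e' from first, 'j' from second => "ej"
  Position 2: 'e' from first, 'j' from second => "ej"
  Position 3: 'e' from first, 'j' from second => "ej"
  Position 4: 'd' from first, 'i' from second => "di"
Result: agejejejdi

agejejejdi
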